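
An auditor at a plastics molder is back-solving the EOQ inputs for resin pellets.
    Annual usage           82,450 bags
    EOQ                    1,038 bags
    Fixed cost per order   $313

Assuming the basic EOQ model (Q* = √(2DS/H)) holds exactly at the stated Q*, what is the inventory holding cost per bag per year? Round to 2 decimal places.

EOQ relation: Q² = 2DS/H, so rearrange for the unknown.
H = 2DS / Q² = 2 × 82,450 × 313 / 1,038² = 47.9038

$47.90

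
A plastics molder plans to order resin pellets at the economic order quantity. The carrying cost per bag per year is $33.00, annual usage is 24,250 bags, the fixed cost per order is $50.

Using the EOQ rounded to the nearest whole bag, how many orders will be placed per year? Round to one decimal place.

89.5 orders per year

2DS/H = 2·24,250·50/33 = 73,484.85
EOQ = √73,484.85 ≈ 271.08 → Q = 271
N = D/Q = 24,250/271 ≈ 89.483 orders/yr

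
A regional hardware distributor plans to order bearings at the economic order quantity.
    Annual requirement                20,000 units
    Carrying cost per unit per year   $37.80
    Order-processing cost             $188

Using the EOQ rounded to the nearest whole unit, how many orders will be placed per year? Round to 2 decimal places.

EOQ = √(2DS/H) = √(2 × 20,000 × 188 / 37.8)
    = √(198,941.80) ≈ 446.03 → Q = 446
N = D/Q = 20,000/446 ≈ 44.843 orders/yr

44.84 orders per year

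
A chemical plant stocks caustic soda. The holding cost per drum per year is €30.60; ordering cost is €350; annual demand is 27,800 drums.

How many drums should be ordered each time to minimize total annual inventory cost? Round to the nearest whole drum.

Q* = √(2·D·S / H) = √(2·27,800·350 / 30.6) = √635,947.7 ≈ 797.46

797 drums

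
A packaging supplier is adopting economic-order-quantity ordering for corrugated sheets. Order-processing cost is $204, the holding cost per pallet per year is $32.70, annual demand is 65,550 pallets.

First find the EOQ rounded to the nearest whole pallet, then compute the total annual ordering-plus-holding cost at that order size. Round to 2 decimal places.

$29,572.66

Q* = √(2·D·S / H) = √(2·65,550·204 / 32.7) = √817,871.6 ≈ 904.36 → Q = 904 pallets
Ordering: D/Q × S = 65,550/904 × $204 = $14,792.26
Holding:  Q/2 × H = 904/2 × $32.7 = $14,780.40
Total = $14,792.26 + $14,780.40 = $29,572.66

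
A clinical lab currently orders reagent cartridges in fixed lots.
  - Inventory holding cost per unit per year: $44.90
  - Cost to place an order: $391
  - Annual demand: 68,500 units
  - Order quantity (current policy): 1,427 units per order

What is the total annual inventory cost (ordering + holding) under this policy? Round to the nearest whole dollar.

$50,805

Annual ordering cost = (D/Q)·S = (68,500/1,427) × 391 = $18,769.10
Annual holding cost  = (Q/2)·H = (1,427/2) × 44.9 = $32,036.15
Total = $18,769.10 + $32,036.15 = $50,805.25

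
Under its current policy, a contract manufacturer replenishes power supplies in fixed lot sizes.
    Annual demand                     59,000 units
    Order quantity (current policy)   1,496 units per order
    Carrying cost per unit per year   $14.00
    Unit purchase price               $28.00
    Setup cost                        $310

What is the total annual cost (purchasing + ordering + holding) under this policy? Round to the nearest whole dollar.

$1,674,698

Orders/yr = 59,000/1,496 = 39.439; ordering cost = 39.439 × $310 = $12,225.94
Average inventory = 1,496/2 = 748; holding cost = 748 × $14 = $10,472.00
Purchase cost = D·C = 59,000 × 28 = $1,652,000.00
Total = $12,225.94 + $10,472.00 + $1,652,000.00 = $1,674,697.94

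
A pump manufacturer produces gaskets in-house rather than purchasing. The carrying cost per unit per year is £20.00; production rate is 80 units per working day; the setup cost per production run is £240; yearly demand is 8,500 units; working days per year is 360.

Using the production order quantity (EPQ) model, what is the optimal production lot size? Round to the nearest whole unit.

Daily demand d = 8,500/360 = 23.611; p = 80; 1 − d/p = 0.70486
EPQ = √(2DS / (H(1 − d/p)))
    = √(2 × 8,500 × 240 / (20 × 0.70486)) ≈ 537.98

538 units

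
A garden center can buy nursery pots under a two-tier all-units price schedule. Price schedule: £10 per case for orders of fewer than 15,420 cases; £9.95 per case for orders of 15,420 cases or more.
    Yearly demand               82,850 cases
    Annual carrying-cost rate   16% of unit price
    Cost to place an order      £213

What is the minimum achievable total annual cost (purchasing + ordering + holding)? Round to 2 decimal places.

H₁ = 16%×£10 = £1.6000;  H₂ = 16%×£9.95 = £1.5920
EOQ₁ = √(2×82,850×213/1.6000) = 4,696.68  (< 15,420, feasible at tier 1)
EOQ₂ = √(2×82,850×213/1.5920) = 4,708.47  (< 15,420 → use Q = 15,420 at tier-2 price)
TC(tier 1 (EOQ₁), Q≈4,696.7) = £836,014.69
TC(tier 2, Q≈15,420.0) = £837,776.25
Minimum at tier 1 (EOQ₁): £836,014.69

£836,014.69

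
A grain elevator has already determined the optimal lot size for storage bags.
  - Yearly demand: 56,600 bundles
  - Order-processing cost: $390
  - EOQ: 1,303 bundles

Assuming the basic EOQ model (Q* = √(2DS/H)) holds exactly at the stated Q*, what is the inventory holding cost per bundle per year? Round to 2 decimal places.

Since Q* = (2DS/H)^½, squaring gives Q*²·H = 2DS.
H = 2DS / Q² = 2 × 56,600 × 390 / 1,303² = 26.0029

$26.00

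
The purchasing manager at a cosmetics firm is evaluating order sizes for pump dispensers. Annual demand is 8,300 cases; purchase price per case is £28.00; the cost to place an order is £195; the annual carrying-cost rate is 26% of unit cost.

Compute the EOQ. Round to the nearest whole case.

Holding cost per case per year: H = 26% × £28 = £7.2800
Q* = √(2·D·S / H) = √(2·8,300·195 / 7.28) = √444,642.9 ≈ 666.82

667 cases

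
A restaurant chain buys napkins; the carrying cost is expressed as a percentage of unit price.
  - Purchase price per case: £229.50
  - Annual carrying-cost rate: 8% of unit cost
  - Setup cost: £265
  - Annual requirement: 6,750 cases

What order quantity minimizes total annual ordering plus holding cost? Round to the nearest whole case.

H = i·C = 0.08 × £229.5 = £18.3600 per case-year
EOQ = √(2DS/H) = √(2 × 6,750 × 265 / 18.36)
    = √(194,852.94) ≈ 441.42

441 cases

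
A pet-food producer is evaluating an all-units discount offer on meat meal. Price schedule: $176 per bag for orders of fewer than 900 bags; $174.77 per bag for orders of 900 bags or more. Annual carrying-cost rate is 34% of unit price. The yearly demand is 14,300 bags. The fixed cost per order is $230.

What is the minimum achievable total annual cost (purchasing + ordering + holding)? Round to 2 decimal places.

H₁ = 34%×$176 = $59.8400;  H₂ = 34%×$174.77 = $59.4218
EOQ₁ = √(2×14,300×230/59.8400) = 331.55  (< 900, feasible at tier 1)
EOQ₂ = √(2×14,300×230/59.4218) = 332.72  (< 900 → use Q = 900 at tier-2 price)
TC(tier 1 (EOQ₁), Q≈331.6) = $2,536,640.05
TC(tier 2, Q≈900.0) = $2,529,605.25
Minimum at tier 2: $2,529,605.25

$2,529,605.25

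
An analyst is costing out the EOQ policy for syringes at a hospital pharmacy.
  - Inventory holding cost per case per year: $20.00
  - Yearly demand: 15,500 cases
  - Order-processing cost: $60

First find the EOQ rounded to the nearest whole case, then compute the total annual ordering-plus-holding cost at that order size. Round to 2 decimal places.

Optimal lot size Q* = (2 × 15,500 × $60 / $20)^½ ≈ 304.96 → Q = 305 cases
Orders/yr = 15,500/305 = 50.820; ordering cost = 50.820 × $60 = $3,049.18
Average inventory = 305/2 = 152.5; holding cost = 152.5 × $20 = $3,050.00
Total = $3,049.18 + $3,050.00 = $6,099.18

$6,099.18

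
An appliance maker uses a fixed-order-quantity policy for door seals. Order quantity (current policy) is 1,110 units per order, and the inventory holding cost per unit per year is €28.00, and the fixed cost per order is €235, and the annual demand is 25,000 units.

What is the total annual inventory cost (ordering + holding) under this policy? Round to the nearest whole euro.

€20,833

Orders/yr = 25,000/1,110 = 22.523; ordering cost = 22.523 × €235 = €5,292.79
Average inventory = 1,110/2 = 555; holding cost = 555 × €28 = €15,540.00
Total = €5,292.79 + €15,540.00 = €20,832.79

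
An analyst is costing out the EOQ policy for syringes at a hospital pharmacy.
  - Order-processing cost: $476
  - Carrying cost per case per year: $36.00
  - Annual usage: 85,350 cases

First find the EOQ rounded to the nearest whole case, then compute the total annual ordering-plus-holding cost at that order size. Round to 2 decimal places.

$54,084.34

EOQ = √(2DS/H) = √(2 × 85,350 × 476 / 36)
    = √(2,257,033.33) ≈ 1,502.34 → Q = 1,502 cases
Annual ordering cost = (D/Q)·S = (85,350/1,502) × 476 = $27,048.34
Annual holding cost  = (Q/2)·H = (1,502/2) × 36 = $27,036.00
Total = $27,048.34 + $27,036.00 = $54,084.34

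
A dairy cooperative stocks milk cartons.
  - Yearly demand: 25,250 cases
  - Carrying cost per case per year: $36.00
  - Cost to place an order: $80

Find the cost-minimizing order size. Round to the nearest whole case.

EOQ = √(2DS/H) = √(2 × 25,250 × 80 / 36)
    = √(112,222.22) ≈ 335.00

335 cases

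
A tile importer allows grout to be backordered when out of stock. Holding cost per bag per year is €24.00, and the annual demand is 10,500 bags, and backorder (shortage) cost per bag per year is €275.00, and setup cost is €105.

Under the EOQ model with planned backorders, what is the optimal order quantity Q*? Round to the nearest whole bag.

316 bags

Q* = √(2DS/H) · √((H + b)/b)
   = √(2 × 10,500 × 105 / 24) · √((24 + 275) / 275)
   = 303.109 × 1.0427 ≈ 316.06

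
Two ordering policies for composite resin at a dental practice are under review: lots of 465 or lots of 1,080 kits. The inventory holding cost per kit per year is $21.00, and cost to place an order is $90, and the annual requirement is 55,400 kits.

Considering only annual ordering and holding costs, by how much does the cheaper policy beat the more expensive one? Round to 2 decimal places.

$351.59

Annual cost at Q: ordering D·S/Q plus holding Q·H/2.
TC(465) = (55,400/465)×90 + (465/2)×21 = $15,605.08
TC(1,080) = (55,400/1,080)×90 + (1,080/2)×21 = $15,956.67
Lots of 465 are cheaper by $351.59.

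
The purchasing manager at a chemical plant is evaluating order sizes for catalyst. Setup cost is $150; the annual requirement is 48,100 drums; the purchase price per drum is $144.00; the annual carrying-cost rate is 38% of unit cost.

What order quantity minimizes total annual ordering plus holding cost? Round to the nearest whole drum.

514 drums

Holding cost per drum per year: H = 38% × $144 = $54.7200
Optimal lot size Q* = (2 × 48,100 × $150 / $54.72)^½ ≈ 513.52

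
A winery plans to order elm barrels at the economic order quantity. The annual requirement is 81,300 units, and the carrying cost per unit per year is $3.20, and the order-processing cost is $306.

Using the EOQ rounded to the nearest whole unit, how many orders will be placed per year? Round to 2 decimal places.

Q* = √(2·D·S / H) = √(2·81,300·306 / 3.2) = √15,548,625.0 ≈ 3,943.17 → Q = 3,943
Orders per year = D/Q = 81,300 / 3,943 = 20.619

20.62 orders per year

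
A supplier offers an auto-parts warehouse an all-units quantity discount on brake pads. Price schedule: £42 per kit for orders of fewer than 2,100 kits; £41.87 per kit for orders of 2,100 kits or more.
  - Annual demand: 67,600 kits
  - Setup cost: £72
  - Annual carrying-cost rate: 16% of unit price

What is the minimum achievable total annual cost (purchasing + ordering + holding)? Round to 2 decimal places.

£2,839,763.87

H₁ = 16%×£42 = £6.7200;  H₂ = 16%×£41.87 = £6.6992
EOQ₁ = √(2×67,600×72/6.7200) = 1,203.57  (< 2,100, feasible at tier 1)
EOQ₂ = √(2×67,600×72/6.6992) = 1,205.43  (< 2,100 → use Q = 2,100 at tier-2 price)
TC(tier 1 (EOQ₁), Q≈1,203.6) = £2,847,287.96
TC(tier 2, Q≈2,100.0) = £2,839,763.87
Minimum at tier 2: £2,839,763.87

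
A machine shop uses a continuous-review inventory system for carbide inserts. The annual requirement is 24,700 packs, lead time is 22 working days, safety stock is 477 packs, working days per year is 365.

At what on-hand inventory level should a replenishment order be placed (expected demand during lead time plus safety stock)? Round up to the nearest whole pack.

Daily demand d = 24,700 / 365 = 67.671 packs/day
Demand during lead time = 67.671 × 22 = 1,488.77
Reorder point = 1,488.77 + 477 = 1,965.77 → round up

1,966 packs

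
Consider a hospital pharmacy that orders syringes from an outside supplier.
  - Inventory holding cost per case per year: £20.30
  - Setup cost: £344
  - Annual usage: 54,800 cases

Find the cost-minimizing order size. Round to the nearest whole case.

Q* = √(2·D·S / H) = √(2·54,800·344 / 20.3) = √1,857,261.1 ≈ 1,362.81

1,363 cases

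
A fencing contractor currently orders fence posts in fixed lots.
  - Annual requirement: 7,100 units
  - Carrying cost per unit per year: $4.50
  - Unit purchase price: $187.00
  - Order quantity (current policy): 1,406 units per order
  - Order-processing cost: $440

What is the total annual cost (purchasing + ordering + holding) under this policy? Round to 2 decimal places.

$1,333,085.41

Ordering: D/Q × S = 7,100/1,406 × $440 = $2,221.91
Holding:  Q/2 × H = 1,406/2 × $4.5 = $3,163.50
Purchase cost = D·C = 7,100 × 187 = $1,327,700.00
Total = $2,221.91 + $3,163.50 + $1,327,700.00 = $1,333,085.41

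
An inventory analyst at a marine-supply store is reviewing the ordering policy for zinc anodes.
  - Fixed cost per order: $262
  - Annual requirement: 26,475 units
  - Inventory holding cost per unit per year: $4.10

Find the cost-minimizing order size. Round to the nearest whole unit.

1,839 units

Optimal lot size Q* = (2 × 26,475 × $262 / $4.1)^½ ≈ 1,839.47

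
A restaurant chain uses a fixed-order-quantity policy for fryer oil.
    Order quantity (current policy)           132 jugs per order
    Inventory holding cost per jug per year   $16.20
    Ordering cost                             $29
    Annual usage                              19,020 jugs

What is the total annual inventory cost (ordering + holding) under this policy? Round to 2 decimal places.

Orders/yr = 19,020/132 = 144.091; ordering cost = 144.091 × $29 = $4,178.64
Average inventory = 132/2 = 66; holding cost = 66 × $16.2 = $1,069.20
Total = $4,178.64 + $1,069.20 = $5,247.84

$5,247.84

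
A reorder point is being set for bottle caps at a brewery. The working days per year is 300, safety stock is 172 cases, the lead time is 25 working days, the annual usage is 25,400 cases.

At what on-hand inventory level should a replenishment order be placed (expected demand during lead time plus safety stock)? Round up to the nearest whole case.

Daily demand d = 25,400 / 300 = 84.667 cases/day
Demand during lead time = 84.667 × 25 = 2,116.67
Reorder point = 2,116.67 + 172 = 2,288.67 → round up

2,289 cases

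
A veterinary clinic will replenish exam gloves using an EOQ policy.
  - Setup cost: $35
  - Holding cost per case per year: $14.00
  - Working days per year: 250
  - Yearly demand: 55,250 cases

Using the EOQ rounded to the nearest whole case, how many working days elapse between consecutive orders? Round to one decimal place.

2.4 days

EOQ = √(2DS/H) = √(2 × 55,250 × 35 / 14)
    = √(276,250.00) ≈ 525.59 → Q = 526 cases
Days between orders = 250 / (D/Q) = 250 / 105.038 ≈ 2.380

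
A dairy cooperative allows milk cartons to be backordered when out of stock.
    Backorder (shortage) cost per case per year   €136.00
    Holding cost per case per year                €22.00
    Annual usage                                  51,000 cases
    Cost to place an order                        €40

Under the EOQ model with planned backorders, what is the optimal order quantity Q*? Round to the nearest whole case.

Q* = √(2DS/H) · √((H + b)/b)
   = √(2 × 51,000 × 40 / 22) · √((22 + 136) / 136)
   = 430.644 × 1.0779 ≈ 464.17

464 cases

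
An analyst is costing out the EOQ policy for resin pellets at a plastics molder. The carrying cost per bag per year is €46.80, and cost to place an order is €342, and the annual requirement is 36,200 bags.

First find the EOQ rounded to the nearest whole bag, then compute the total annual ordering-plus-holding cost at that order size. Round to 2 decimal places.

€34,041.24

Q* = √(2·D·S / H) = √(2·36,200·342 / 46.8) = √529,076.9 ≈ 727.38 → Q = 727 bags
Ordering: D/Q × S = 36,200/727 × €342 = €17,029.44
Holding:  Q/2 × H = 727/2 × €46.8 = €17,011.80
Total = €17,029.44 + €17,011.80 = €34,041.24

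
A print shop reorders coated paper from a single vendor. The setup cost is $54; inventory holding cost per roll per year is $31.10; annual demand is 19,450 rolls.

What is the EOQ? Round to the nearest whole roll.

260 rolls

EOQ = √(2DS/H) = √(2 × 19,450 × 54 / 31.1)
    = √(67,543.41) ≈ 259.89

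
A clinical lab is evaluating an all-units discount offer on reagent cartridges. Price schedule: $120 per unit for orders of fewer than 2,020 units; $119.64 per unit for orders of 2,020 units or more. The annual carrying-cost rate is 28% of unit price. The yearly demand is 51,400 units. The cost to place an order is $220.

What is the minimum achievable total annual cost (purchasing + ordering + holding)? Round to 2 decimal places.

H₁ = 28%×$120 = $33.6000;  H₂ = 28%×$119.64 = $33.4992
EOQ₁ = √(2×51,400×220/33.6000) = 820.42  (< 2,020, feasible at tier 1)
EOQ₂ = √(2×51,400×220/33.4992) = 821.66  (< 2,020 → use Q = 2,020 at tier-2 price)
TC(tier 1 (EOQ₁), Q≈820.4) = $6,195,566.24
TC(tier 2, Q≈2,020.0) = $6,188,928.21
Minimum at tier 2: $6,188,928.21

$6,188,928.21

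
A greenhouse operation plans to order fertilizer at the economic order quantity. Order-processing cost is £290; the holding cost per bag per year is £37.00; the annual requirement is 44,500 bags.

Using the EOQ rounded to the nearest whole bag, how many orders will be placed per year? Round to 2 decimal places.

53.29 orders per year

Optimal lot size Q* = (2 × 44,500 × £290 / £37)^½ ≈ 835.21 → Q = 835
N = D/Q = 44,500/835 ≈ 53.293 orders/yr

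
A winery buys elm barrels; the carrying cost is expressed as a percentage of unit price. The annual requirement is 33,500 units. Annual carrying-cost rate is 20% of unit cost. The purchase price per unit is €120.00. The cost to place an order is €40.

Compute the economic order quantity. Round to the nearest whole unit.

Holding cost per unit per year: H = 20% × €120 = €24.0000
2DS/H = 2·33,500·40/24 = 111,666.67
EOQ = √111,666.67 ≈ 334.17

334 units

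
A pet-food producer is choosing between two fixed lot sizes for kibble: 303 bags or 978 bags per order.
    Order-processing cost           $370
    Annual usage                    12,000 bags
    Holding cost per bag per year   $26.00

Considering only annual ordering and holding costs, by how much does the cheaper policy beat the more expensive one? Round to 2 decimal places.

For each Q, cost = (D/Q)·S + (Q/2)·H.
TC(303) = (12,000/303)×370 + (303/2)×26 = $18,592.47
TC(978) = (12,000/978)×370 + (978/2)×26 = $17,253.88
|ΔTC| = |$18,592.47 − $17,253.88| = $1,338.59

$1,338.59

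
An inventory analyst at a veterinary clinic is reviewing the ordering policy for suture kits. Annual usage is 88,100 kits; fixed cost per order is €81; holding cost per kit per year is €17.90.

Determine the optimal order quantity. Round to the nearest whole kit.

893 kits

Q* = √(2·D·S / H) = √(2·88,100·81 / 17.9) = √797,329.6 ≈ 892.93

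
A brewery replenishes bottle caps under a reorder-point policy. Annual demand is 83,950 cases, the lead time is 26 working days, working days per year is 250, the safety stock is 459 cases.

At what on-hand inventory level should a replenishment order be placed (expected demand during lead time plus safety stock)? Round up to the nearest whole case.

9,190 cases

Daily demand d = 83,950 / 250 = 335.800 cases/day
Demand during lead time = 335.800 × 26 = 8,730.80
Reorder point = 8,730.80 + 459 = 9,189.80 → round up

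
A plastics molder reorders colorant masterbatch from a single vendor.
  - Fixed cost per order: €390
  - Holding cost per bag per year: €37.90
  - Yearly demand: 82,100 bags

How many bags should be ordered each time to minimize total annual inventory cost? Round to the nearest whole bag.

EOQ = √(2DS/H) = √(2 × 82,100 × 390 / 37.9)
    = √(1,689,656.99) ≈ 1,299.87

1,300 bags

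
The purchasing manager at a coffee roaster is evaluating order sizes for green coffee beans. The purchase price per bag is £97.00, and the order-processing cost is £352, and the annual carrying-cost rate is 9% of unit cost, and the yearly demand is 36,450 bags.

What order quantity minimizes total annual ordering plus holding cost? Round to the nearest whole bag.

Holding cost per bag per year: H = 9% × £97 = £8.7300
Optimal lot size Q* = (2 × 36,450 × £352 / £8.73)^½ ≈ 1,714.46

1,714 bags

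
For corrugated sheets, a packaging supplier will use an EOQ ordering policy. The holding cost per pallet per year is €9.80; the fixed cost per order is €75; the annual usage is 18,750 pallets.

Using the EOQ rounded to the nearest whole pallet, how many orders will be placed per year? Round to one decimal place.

Q* = √(2·D·S / H) = √(2·18,750·75 / 9.8) = √286,989.8 ≈ 535.71 → Q = 536
N = D/Q = 18,750/536 ≈ 34.981 orders/yr

35.0 orders per year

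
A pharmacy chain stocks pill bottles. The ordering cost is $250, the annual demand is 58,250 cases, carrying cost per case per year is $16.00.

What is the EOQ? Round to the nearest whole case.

EOQ = √(2DS/H) = √(2 × 58,250 × 250 / 16)
    = √(1,820,312.50) ≈ 1,349.19

1,349 cases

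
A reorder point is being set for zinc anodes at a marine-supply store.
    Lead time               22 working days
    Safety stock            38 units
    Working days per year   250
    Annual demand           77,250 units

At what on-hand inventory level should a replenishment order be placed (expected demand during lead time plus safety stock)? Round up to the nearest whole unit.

6,836 units

Daily demand d = 77,250 / 250 = 309.000 units/day
Demand during lead time = 309.000 × 22 = 6,798.00
Reorder point = 6,798.00 + 38 = 6,836.00 → round up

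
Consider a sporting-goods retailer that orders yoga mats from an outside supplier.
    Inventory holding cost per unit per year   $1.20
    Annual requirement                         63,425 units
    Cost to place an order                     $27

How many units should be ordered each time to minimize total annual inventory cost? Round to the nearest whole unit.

1,689 units

EOQ = √(2DS/H) = √(2 × 63,425 × 27 / 1.2)
    = √(2,854,125.00) ≈ 1,689.42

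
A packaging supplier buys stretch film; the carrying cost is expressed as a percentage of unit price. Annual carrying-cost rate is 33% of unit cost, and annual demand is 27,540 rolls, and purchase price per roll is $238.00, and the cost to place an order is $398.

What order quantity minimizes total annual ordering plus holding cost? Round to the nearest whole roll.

528 rolls

Holding cost per roll per year: H = 33% × $238 = $78.5400
2DS/H = 2·27,540·398/78.54 = 279,116.88
EOQ = √279,116.88 ≈ 528.32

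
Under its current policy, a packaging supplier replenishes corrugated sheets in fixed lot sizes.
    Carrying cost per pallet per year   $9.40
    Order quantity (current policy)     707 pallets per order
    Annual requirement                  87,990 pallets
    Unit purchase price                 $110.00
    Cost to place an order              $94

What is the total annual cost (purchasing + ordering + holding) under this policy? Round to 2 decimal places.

$9,693,921.71

Annual ordering cost = (D/Q)·S = (87,990/707) × 94 = $11,698.81
Annual holding cost  = (Q/2)·H = (707/2) × 9.4 = $3,322.90
Purchase cost = D·C = 87,990 × 110 = $9,678,900.00
Total = $11,698.81 + $3,322.90 + $9,678,900.00 = $9,693,921.71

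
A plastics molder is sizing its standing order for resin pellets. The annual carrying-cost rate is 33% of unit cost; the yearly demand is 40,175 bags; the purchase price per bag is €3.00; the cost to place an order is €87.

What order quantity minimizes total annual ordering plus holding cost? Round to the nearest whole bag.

Carrying cost H = €3 × 33% = €0.9900/bag/yr
Optimal lot size Q* = (2 × 40,175 × €87 / €0.99)^½ ≈ 2,657.27

2,657 bags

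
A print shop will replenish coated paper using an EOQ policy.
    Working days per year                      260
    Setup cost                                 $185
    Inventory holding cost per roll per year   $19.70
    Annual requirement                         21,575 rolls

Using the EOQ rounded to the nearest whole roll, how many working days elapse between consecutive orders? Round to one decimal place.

Optimal lot size Q* = (2 × 21,575 × $185 / $19.7)^½ ≈ 636.57 → Q = 637 rolls
T = Q/D × 260 days = 637/21,575 × 260 = 7.676 days

7.7 days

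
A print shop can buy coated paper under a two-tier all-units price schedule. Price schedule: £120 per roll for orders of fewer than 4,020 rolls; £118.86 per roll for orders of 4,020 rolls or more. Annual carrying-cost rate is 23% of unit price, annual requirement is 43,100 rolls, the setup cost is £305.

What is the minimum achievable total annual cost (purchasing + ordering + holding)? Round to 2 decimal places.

£5,181,085.00

H₁ = 23%×£120 = £27.6000;  H₂ = 23%×£118.86 = £27.3378
EOQ₁ = √(2×43,100×305/27.6000) = 976.00  (< 4,020, feasible at tier 1)
EOQ₂ = √(2×43,100×305/27.3378) = 980.67  (< 4,020 → use Q = 4,020 at tier-2 price)
TC(tier 1 (EOQ₁), Q≈976.0) = £5,198,937.55
TC(tier 2, Q≈4,020.0) = £5,181,085.00
Minimum at tier 2: £5,181,085.00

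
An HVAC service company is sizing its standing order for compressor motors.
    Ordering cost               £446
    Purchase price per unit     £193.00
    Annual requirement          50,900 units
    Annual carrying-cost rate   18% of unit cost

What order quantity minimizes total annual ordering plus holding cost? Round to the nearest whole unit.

Carrying cost H = £193 × 18% = £34.7400/unit/yr
Q* = √(2·D·S / H) = √(2·50,900·446 / 34.74) = √1,306,931.5 ≈ 1,143.21

1,143 units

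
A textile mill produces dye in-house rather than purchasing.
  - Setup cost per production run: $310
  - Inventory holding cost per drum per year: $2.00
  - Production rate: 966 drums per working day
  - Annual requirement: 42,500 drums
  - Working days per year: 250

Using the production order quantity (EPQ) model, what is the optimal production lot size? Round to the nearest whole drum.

d = 42,500/250 = 170.0000 drums/day;  effective holding cost H(1 − d/p) = 2·(1 − 170.0000/966) = 1.64803
Q* = √(2DS / H_eff) = √(2·42,500·310 / 1.64803) ≈ 3,998.59

3,999 drums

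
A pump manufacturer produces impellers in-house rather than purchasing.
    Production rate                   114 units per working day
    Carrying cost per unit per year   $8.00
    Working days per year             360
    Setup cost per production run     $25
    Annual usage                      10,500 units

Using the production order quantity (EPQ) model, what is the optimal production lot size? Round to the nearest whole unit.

d = 10,500/360 = 29.1667 units/day;  effective holding cost H(1 − d/p) = 8·(1 − 29.1667/114) = 5.95322
Q* = √(2DS / H_eff) = √(2·10,500·25 / 5.95322) ≈ 296.96

297 units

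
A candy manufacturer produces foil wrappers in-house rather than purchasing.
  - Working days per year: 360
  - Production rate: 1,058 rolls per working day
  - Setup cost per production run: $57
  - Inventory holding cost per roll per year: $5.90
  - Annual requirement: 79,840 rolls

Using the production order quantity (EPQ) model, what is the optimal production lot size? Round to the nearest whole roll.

1,397 rolls

Daily demand d = 79,840/360 = 221.778; p = 1058; 1 − d/p = 0.79038
EPQ = √(2DS / (H(1 − d/p)))
    = √(2 × 79,840 × 57 / (5.9 × 0.79038)) ≈ 1,397.07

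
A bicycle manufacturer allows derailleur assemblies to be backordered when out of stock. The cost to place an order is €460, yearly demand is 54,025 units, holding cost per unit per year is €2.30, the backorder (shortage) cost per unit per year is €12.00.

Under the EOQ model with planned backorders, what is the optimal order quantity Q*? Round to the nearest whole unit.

Q* = √(2DS/H) · √((H + b)/b)
   = √(2 × 54,025 × 460 / 2.3) · √((2.3 + 12) / 12)
   = 4,648.656 × 1.0916 ≈ 5,074.63

5,075 units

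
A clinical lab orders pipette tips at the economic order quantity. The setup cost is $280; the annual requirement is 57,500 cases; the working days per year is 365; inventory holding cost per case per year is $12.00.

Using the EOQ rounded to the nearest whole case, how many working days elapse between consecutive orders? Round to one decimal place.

10.4 days

Optimal lot size Q* = (2 × 57,500 × $280 / $12)^½ ≈ 1,638.09 → Q = 1,638 cases
Cycle time = (working days × Q)/D = (365 × 1,638) / 57,500 = 10.398 days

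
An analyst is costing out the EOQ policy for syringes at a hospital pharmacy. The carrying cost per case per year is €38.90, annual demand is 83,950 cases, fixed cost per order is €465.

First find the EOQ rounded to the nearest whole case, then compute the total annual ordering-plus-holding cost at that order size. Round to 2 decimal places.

€55,109.52

2DS/H = 2·83,950·465/38.9 = 2,007,030.85
EOQ = √2,007,030.85 ≈ 1,416.70 → Q = 1,417 cases
Orders/yr = 83,950/1,417 = 59.245; ordering cost = 59.245 × €465 = €27,548.87
Average inventory = 1,417/2 = 708.5; holding cost = 708.5 × €38.9 = €27,560.65
Total = €27,548.87 + €27,560.65 = €55,109.52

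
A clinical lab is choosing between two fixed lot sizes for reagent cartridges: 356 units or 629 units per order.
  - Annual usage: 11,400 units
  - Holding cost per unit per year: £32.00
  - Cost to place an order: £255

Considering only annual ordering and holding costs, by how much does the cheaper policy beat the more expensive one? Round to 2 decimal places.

TC(Q) = (D/Q)S + (Q/2)H
TC(356) = (11,400/356)×255 + (356/2)×32 = £13,861.73
TC(629) = (11,400/629)×255 + (629/2)×32 = £14,685.62
Cheaper: Q = 356.  Difference = £823.89

£823.89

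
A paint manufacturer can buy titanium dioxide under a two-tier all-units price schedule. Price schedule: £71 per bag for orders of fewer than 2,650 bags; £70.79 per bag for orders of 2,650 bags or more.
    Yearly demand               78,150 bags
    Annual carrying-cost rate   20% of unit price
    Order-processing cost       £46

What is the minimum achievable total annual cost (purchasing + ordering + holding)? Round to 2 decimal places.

£5,552,354.42

H₁ = 20%×£71 = £14.2000;  H₂ = 20%×£70.79 = £14.1580
EOQ₁ = √(2×78,150×46/14.2000) = 711.56  (< 2,650, feasible at tier 1)
EOQ₂ = √(2×78,150×46/14.1580) = 712.62  (< 2,650 → use Q = 2,650 at tier-2 price)
TC(tier 1 (EOQ₁), Q≈711.6) = £5,558,754.21
TC(tier 2, Q≈2,650.0) = £5,552,354.42
Minimum at tier 2: £5,552,354.42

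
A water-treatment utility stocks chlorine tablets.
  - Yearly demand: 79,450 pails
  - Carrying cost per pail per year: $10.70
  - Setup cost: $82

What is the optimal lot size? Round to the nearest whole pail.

1,104 pails

2DS/H = 2·79,450·82/10.7 = 1,217,738.32
EOQ = √1,217,738.32 ≈ 1,103.51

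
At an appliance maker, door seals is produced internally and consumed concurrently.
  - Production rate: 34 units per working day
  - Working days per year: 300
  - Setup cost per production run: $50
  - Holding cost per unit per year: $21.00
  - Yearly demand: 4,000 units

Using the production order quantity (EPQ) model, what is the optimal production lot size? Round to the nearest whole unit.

177 units

d = 4,000/300 = 13.3333 units/day;  effective holding cost H(1 − d/p) = 21·(1 − 13.3333/34) = 12.76471
Q* = √(2DS / H_eff) = √(2·4,000·50 / 12.76471) ≈ 177.02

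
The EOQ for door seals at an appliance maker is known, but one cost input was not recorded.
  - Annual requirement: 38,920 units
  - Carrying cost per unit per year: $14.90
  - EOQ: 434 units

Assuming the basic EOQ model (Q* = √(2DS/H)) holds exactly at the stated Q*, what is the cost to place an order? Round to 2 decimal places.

EOQ relation: Q² = 2DS/H, so rearrange for the unknown.
S = Q²H / (2D) = 434² × 14.9 / (2 × 38,920) = 36.0548

$36.05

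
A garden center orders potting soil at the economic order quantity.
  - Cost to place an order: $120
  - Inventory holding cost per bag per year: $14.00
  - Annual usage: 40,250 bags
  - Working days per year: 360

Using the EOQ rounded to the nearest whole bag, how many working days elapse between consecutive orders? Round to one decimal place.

7.4 days

2DS/H = 2·40,250·120/14 = 690,000.00
EOQ = √690,000.00 ≈ 830.66 → Q = 831 bags
T = Q/D × 360 days = 831/40,250 × 360 = 7.433 days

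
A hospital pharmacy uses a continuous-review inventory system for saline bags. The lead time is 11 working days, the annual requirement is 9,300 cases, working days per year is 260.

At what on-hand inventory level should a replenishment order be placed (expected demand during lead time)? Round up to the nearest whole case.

394 cases

Daily demand d = 9,300 / 260 = 35.769 cases/day
Demand during lead time = 35.769 × 11 = 393.46
Reorder point = 393.46 → round up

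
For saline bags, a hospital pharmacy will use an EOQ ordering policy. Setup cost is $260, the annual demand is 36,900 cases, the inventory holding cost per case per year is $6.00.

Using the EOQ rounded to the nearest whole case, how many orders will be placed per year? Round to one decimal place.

EOQ = √(2DS/H) = √(2 × 36,900 × 260 / 6)
    = √(3,198,000.00) ≈ 1,788.30 → Q = 1,788
Orders per year = D/Q = 36,900 / 1,788 = 20.638

20.6 orders per year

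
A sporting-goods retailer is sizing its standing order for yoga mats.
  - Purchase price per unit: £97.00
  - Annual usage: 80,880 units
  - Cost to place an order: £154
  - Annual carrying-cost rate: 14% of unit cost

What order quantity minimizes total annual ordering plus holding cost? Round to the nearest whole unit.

1,354 units

Carrying cost H = £97 × 14% = £13.5800/unit/yr
Q* = √(2·D·S / H) = √(2·80,880·154 / 13.58) = √1,834,391.8 ≈ 1,354.40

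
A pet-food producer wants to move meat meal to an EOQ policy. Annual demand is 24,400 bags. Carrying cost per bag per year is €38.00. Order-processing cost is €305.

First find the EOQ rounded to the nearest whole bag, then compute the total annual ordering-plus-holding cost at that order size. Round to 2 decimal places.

€23,782.18

EOQ = √(2DS/H) = √(2 × 24,400 × 305 / 38)
    = √(391,684.21) ≈ 625.85 → Q = 626 bags
Orders/yr = 24,400/626 = 38.978; ordering cost = 38.978 × €305 = €11,888.18
Average inventory = 626/2 = 313; holding cost = 313 × €38 = €11,894.00
Total = €11,888.18 + €11,894.00 = €23,782.18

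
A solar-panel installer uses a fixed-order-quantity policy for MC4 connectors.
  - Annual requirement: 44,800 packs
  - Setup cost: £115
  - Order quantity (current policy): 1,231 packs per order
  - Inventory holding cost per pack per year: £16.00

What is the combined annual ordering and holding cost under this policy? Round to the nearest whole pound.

Annual ordering cost = (D/Q)·S = (44,800/1,231) × 115 = £4,185.22
Annual holding cost  = (Q/2)·H = (1,231/2) × 16 = £9,848.00
Total = £4,185.22 + £9,848.00 = £14,033.22

£14,033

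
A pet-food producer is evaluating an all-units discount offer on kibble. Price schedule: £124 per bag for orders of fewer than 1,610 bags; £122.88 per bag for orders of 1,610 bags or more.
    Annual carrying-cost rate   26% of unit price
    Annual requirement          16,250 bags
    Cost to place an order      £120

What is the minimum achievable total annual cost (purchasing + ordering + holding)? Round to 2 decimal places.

£2,023,729.96

H₁ = 26%×£124 = £32.2400;  H₂ = 26%×£122.88 = £31.9488
EOQ₁ = √(2×16,250×120/32.2400) = 347.80  (< 1,610, feasible at tier 1)
EOQ₂ = √(2×16,250×120/31.9488) = 349.39  (< 1,610 → use Q = 1,610 at tier-2 price)
TC(tier 1 (EOQ₁), Q≈347.8) = £2,026,213.21
TC(tier 2, Q≈1,610.0) = £2,023,729.96
Minimum at tier 2: £2,023,729.96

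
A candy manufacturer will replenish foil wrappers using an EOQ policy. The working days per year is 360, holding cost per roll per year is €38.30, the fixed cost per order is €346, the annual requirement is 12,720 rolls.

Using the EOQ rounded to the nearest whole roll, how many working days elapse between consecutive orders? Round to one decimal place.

13.6 days

Q* = √(2·D·S / H) = √(2·12,720·346 / 38.3) = √229,823.5 ≈ 479.40 → Q = 479 rolls
T = Q/D × 360 days = 479/12,720 × 360 = 13.557 days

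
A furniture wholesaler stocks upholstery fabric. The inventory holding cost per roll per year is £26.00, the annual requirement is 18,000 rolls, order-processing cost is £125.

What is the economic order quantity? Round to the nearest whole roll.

416 rolls

EOQ = √(2DS/H) = √(2 × 18,000 × 125 / 26)
    = √(173,076.92) ≈ 416.03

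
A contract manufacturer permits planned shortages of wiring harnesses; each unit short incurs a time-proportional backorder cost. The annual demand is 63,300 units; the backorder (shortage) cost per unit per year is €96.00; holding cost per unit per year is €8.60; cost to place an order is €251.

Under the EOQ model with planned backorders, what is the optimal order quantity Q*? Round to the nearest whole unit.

2,006 units

Basic EOQ = √(2·63,300·251/8.6) = 1,922.226
Backorder adjustment √((H+b)/b) = √((8.6+96)/96) = 1.0438
Q* = 1,922.226 × 1.0438 ≈ 2,006.48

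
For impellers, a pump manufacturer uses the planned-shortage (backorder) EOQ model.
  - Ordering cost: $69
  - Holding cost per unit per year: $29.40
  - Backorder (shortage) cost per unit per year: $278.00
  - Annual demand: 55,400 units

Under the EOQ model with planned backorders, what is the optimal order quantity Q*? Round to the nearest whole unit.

Q* = √(2DS/H) · √((H + b)/b)
   = √(2 × 55,400 × 69 / 29.4) · √((29.4 + 278) / 278)
   = 509.942 × 1.0515 ≈ 536.23

536 units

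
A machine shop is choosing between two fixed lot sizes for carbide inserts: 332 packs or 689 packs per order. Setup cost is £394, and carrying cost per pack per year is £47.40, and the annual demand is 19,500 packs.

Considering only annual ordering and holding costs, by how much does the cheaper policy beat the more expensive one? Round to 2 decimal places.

£3,529.72

For each Q, cost = (D/Q)·S + (Q/2)·H.
TC(332) = (19,500/332)×394 + (332/2)×47.4 = £31,009.97
TC(689) = (19,500/689)×394 + (689/2)×47.4 = £27,480.24
|ΔTC| = |£31,009.97 − £27,480.24| = £3,529.72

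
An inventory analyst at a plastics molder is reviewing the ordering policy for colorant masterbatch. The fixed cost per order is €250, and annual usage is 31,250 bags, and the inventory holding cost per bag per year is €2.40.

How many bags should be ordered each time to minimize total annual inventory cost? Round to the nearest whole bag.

Q* = √(2·D·S / H) = √(2·31,250·250 / 2.4) = √6,510,416.7 ≈ 2,551.55

2,552 bags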